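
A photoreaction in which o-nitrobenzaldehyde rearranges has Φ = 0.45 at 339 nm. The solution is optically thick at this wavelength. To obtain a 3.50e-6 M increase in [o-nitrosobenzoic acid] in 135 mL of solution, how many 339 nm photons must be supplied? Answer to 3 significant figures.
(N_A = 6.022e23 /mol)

Product: (3.50e-6 M)(0.135 L) = 4.725e-7 mol.
Photons that must be absorbed: 4.725e-7 / 0.45 = 1.050e-6 mol.
Photon count: 1.050e-6 × 6.022e23 = 6.32e17.

6.32e17 photons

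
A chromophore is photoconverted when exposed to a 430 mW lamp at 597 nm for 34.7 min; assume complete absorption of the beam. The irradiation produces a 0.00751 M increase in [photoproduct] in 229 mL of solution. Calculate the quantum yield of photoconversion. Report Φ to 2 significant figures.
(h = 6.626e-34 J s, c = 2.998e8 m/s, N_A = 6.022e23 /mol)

Product: (0.00751 M)(0.229 L) = 0.001720 mol.
Photon energy at 597 nm: hc/λ = (6.626e-34)(2.998e8)/(597e-9) = 3.327e-19 J.
Energy delivered: (430 mW)(2082 s) = 895.3 J.
Photons incident: 895.3 / 3.327e-19 = 2.691e21, i.e. 2.691e21/6.022e23 = 0.004469 mol.
Φ = 0.001720 mol / 0.004469 mol photons = 0.38.

Φ = 0.38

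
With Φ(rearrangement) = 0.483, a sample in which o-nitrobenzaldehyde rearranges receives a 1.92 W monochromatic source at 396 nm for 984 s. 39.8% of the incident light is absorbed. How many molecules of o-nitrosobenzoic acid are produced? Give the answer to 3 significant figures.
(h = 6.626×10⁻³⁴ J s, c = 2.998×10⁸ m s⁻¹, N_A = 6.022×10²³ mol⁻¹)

7.24×10²⁰ molecules

Photon energy at 396 nm: hc/λ = (6.626×10⁻³⁴)(2.998×10⁸)/(396×10⁻⁹) = 5.016×10⁻¹⁹ J.
Energy delivered: (1.92 W)(984 s) = 1889 J.
Photons incident: 1889 / 5.016×10⁻¹⁹ = 3.766×10²¹, i.e. 3.766×10²¹/6.022×10²³ = 0.006254 mol.
Photons absorbed: 0.398 × 0.006254 = 0.002489 mol.
Product: Φ × n_abs = 0.483 × 0.002489 = 0.001202 mol.
As a count: 0.001202 × 6.022×10²³ = 7.24×10²⁰.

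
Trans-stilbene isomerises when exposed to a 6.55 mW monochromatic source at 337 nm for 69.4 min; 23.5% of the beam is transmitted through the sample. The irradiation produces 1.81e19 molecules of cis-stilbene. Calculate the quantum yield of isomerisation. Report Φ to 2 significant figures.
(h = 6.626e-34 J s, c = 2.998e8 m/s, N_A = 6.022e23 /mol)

Product: 1.81e19 / 6.022e23 = 3.006e-5 mol.
Photon energy at 337 nm: hc/λ = (6.626e-34)(2.998e8)/(337e-9) = 5.895e-19 J.
Energy delivered: (6.55 mW)(4164 s) = 27.27 J.
Photons incident: 27.27 / 5.895e-19 = 4.626e19, i.e. 4.626e19/6.022e23 = 7.682e-5 mol.
Fraction absorbed: 1 − 23.5/100 = 0.7650.
Photons absorbed: 0.7650 × 7.682e-5 = 5.877e-5 mol.
Φ = 3.006e-5 mol / 5.877e-5 mol photons = 0.51.

Φ = 0.51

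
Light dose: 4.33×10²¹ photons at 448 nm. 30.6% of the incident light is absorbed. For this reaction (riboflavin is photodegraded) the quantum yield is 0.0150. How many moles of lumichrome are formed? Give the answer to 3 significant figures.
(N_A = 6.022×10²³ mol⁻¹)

3.30×10⁻⁵ mol

Moles of photons: 4.33×10²¹ / 6.022×10²³ = 0.007190 mol.
Photons absorbed: 0.306 × 0.007190 = 0.002200 mol.
Product: Φ × n_abs = 0.0150 × 0.002200 = 3.300×10⁻⁵ mol.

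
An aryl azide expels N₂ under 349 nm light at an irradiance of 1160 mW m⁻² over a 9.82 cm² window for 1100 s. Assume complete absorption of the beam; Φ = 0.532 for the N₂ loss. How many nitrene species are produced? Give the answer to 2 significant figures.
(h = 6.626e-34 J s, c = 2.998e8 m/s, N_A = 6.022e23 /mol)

Photon energy at 349 nm: hc/λ = (6.626e-34)(2.998e8)/(349e-9) = 5.692e-19 J.
Energy delivered: (1160 mW m⁻²)(9.82e-4 m²)(1100 s) = 1.253 J.
Photons incident: 1.253 / 5.692e-19 = 2.201e18, i.e. 2.201e18/6.022e23 = 3.655e-6 mol.
Product: Φ × n_abs = 0.532 × 3.655e-6 = 1.944e-6 mol.
As a count: 1.944e-6 × 6.022e23 = 1.2e18.

1.2e18 species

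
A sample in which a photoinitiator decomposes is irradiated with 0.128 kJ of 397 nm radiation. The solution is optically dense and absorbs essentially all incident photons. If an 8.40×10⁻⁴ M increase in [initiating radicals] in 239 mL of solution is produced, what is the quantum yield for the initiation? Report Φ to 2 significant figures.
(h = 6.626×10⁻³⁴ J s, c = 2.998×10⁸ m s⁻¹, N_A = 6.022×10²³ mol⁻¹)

Φ = 0.47

Product: (8.40×10⁻⁴ M)(0.239 L) = 2.008×10⁻⁴ mol.
Photon energy at 397 nm: hc/λ = (6.626×10⁻³⁴)(2.998×10⁸)/(397×10⁻⁹) = 5.004×10⁻¹⁹ J.
Incident energy: 0.128 kJ = 128 J.
Photons incident: 128 / 5.004×10⁻¹⁹ = 2.558×10²⁰, i.e. 2.558×10²⁰/6.022×10²³ = 4.248×10⁻⁴ mol.
Φ = 2.008×10⁻⁴ mol / 4.248×10⁻⁴ mol photons = 0.47.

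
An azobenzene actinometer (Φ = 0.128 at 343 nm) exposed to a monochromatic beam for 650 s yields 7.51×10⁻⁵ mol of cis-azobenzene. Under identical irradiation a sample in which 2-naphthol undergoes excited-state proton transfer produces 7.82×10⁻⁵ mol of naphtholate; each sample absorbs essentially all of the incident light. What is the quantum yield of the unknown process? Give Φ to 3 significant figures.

Φ = 0.133

Photons absorbed by the actinometer: 7.51×10⁻⁵ / 0.128 = 5.867×10⁻⁴ mol.
Φ(unknown) = 7.82×10⁻⁵ / 5.867×10⁻⁴ = 0.133.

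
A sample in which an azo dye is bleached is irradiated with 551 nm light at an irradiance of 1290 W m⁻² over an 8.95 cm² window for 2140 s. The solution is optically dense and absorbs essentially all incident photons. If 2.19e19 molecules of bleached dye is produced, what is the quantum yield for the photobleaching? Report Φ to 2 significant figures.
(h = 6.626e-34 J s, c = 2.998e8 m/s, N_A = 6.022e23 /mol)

Product: 2.19e19 / 6.022e23 = 3.637e-5 mol.
Photon energy at 551 nm: hc/λ = (6.626e-34)(2.998e8)/(551e-9) = 3.605e-19 J.
Energy delivered: (1290 W m⁻²)(8.95e-4 m²)(2140 s) = 2471 J.
Photons incident: 2471 / 3.605e-19 = 6.854e21, i.e. 6.854e21/6.022e23 = 0.01138 mol.
Φ = 3.637e-5 mol / 0.01138 mol photons = 0.0032.

Φ = 0.0032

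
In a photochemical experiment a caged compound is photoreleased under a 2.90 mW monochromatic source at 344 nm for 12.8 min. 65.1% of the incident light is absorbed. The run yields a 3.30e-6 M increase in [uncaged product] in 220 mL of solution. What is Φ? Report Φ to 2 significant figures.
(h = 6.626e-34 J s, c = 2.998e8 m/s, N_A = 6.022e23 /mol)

Product: (3.30e-6 M)(0.22 L) = 7.260e-7 mol.
Photon energy at 344 nm: hc/λ = (6.626e-34)(2.998e8)/(344e-9) = 5.775e-19 J.
Energy delivered: (2.90 mW)(768 s) = 2.227 J.
Photons incident: 2.227 / 5.775e-19 = 3.856e18, i.e. 3.856e18/6.022e23 = 6.403e-6 mol.
Photons absorbed: 0.651 × 6.403e-6 = 4.168e-6 mol.
Φ = 7.260e-7 mol / 4.168e-6 mol photons = 0.17.

Φ = 0.17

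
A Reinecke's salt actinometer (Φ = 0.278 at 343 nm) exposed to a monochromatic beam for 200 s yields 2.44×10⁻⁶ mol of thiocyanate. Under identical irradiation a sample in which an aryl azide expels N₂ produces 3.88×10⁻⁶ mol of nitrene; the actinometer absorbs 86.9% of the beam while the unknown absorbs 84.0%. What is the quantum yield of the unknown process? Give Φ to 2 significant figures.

Φ = 0.46

Photons absorbed by the actinometer: 2.44×10⁻⁶ / 0.278 = 8.777×10⁻⁶ mol.
Incident flux: 8.777×10⁻⁶ / 0.869 = 1.010×10⁻⁵ einstein.
Absorbed by unknown: 0.840 × 1.010×10⁻⁵ = 8.484×10⁻⁶ mol.
Φ(unknown) = 3.88×10⁻⁶ / 8.484×10⁻⁶ = 0.46.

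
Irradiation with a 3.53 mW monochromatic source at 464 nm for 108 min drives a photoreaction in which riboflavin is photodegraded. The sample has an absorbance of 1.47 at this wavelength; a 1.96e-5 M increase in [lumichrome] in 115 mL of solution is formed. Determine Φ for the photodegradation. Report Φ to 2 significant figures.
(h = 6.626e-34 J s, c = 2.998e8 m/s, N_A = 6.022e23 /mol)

Product: (1.96e-5 M)(0.115 L) = 2.254e-6 mol.
Photon energy at 464 nm: hc/λ = (6.626e-34)(2.998e8)/(464e-9) = 4.281e-19 J.
Energy delivered: (3.53 mW)(6480 s) = 22.87 J.
Photons incident: 22.87 / 4.281e-19 = 5.342e19, i.e. 5.342e19/6.022e23 = 8.871e-5 mol.
Fraction absorbed: 1 − 10^(−1.47) = 0.9661.
Photons absorbed: 0.9661 × 8.871e-5 = 8.570e-5 mol.
Φ = 2.254e-6 mol / 8.570e-5 mol photons = 0.026.

Φ = 0.026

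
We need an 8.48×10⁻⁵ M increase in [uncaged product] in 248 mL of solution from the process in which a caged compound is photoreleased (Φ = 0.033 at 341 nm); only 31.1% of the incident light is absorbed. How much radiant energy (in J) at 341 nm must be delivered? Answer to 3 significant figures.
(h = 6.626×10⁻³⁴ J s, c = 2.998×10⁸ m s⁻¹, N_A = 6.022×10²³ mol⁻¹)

Product: (8.48×10⁻⁵ M)(0.248 L) = 2.103×10⁻⁵ mol.
Photons that must be absorbed: 2.103×10⁻⁵ / 0.033 = 6.373×10⁻⁴ mol.
Incident photons needed: 6.373×10⁻⁴ / 0.311 = 0.002049 mol.
Photon energy: hc/λ = 5.825×10⁻¹⁹ J; per mole, 3.508×10⁵ J mol⁻¹.
Energy required: 0.002049 × 3.508×10⁵ = 719 J.

719 J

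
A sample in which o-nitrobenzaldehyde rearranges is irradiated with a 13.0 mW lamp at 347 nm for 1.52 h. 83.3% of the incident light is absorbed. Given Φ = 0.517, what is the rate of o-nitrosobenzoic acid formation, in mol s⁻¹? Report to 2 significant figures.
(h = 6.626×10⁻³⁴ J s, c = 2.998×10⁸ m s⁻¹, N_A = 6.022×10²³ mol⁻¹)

Photon energy at 347 nm: hc/λ = (6.626×10⁻³⁴)(2.998×10⁸)/(347×10⁻⁹) = 5.725×10⁻¹⁹ J.
Energy delivered: (13.0 mW)(5472 s) = 71.14 J.
Photons incident: 71.14 / 5.725×10⁻¹⁹ = 1.243×10²⁰, i.e. 1.243×10²⁰/6.022×10²³ = 2.064×10⁻⁴ mol.
Photons absorbed: 0.833 × 2.064×10⁻⁴ = 1.719×10⁻⁴ mol.
Product formed: 0.517 × 1.719×10⁻⁴ = 8.887×10⁻⁵ mol.
Rate: 8.887×10⁻⁵ / 5472 s = 1.6×10⁻⁸ mol s⁻¹.

1.6×10⁻⁸ mol s⁻¹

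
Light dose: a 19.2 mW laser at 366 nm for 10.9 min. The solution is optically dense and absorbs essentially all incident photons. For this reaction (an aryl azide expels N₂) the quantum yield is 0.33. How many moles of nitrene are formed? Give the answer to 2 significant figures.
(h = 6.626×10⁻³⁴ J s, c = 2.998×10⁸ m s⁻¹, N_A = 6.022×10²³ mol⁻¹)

1.3×10⁻⁵ mol

Photon energy at 366 nm: hc/λ = (6.626×10⁻³⁴)(2.998×10⁸)/(366×10⁻⁹) = 5.428×10⁻¹⁹ J.
Energy delivered: (19.2 mW)(654 s) = 12.56 J.
Photons incident: 12.56 / 5.428×10⁻¹⁹ = 2.314×10¹⁹, i.e. 2.314×10¹⁹/6.022×10²³ = 3.843×10⁻⁵ mol.
Product: Φ × n_abs = 0.33 × 3.843×10⁻⁵ = 1.268×10⁻⁵ mol.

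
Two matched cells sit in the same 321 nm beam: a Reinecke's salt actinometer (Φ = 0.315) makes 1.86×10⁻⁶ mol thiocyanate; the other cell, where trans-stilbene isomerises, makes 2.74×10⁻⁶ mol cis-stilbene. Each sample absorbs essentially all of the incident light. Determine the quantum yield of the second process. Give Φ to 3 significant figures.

Photons absorbed by the actinometer: 1.86×10⁻⁶ / 0.315 = 5.905×10⁻⁶ mol.
Φ(unknown) = 2.74×10⁻⁶ / 5.905×10⁻⁶ = 0.464.

Φ = 0.464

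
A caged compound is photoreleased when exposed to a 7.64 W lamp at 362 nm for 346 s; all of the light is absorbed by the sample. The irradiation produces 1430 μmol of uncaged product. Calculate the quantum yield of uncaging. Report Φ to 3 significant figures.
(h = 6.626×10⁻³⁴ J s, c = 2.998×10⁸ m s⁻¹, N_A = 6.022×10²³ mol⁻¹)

Φ = 0.179

Product: 1430 μmol = 0.00143 mol.
Photon energy at 362 nm: hc/λ = (6.626×10⁻³⁴)(2.998×10⁸)/(362×10⁻⁹) = 5.487×10⁻¹⁹ J.
Energy delivered: (7.64 W)(346 s) = 2643 J.
Photons incident: 2643 / 5.487×10⁻¹⁹ = 4.817×10²¹, i.e. 4.817×10²¹/6.022×10²³ = 0.007999 mol.
Φ = 0.00143 mol / 0.007999 mol photons = 0.179.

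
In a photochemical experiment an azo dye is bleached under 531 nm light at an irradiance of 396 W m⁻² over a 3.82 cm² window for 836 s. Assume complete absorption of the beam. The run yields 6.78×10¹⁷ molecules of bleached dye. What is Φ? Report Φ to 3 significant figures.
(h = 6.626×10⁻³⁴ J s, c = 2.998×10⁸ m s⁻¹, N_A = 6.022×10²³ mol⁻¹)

Φ = 0.00201

Product: 6.78×10¹⁷ / 6.022×10²³ = 1.126×10⁻⁶ mol.
Photon energy at 531 nm: hc/λ = (6.626×10⁻³⁴)(2.998×10⁸)/(531×10⁻⁹) = 3.741×10⁻¹⁹ J.
Energy delivered: (396 W m⁻²)(3.82×10⁻⁴ m²)(836 s) = 126.5 J.
Photons incident: 126.5 / 3.741×10⁻¹⁹ = 3.381×10²⁰, i.e. 3.381×10²⁰/6.022×10²³ = 5.614×10⁻⁴ mol.
Φ = 1.126×10⁻⁶ mol / 5.614×10⁻⁴ mol photons = 0.00201.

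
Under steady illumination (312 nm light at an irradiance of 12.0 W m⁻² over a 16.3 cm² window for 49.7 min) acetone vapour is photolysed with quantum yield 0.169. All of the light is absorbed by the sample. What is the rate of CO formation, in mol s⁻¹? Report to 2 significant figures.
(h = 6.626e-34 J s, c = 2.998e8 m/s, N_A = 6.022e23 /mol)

Photon energy at 312 nm: hc/λ = (6.626e-34)(2.998e8)/(312e-9) = 6.367e-19 J.
Energy delivered: (12.0 W m⁻²)(16.3e-4 m²)(2982 s) = 58.33 J.
Photons incident: 58.33 / 6.367e-19 = 9.161e19, i.e. 9.161e19/6.022e23 = 1.521e-4 mol.
Product formed: 0.169 × 1.521e-4 = 2.570e-5 mol.
Rate: 2.570e-5 / 2982 s = 8.6e-9 mol s⁻¹.

8.6e-9 mol s⁻¹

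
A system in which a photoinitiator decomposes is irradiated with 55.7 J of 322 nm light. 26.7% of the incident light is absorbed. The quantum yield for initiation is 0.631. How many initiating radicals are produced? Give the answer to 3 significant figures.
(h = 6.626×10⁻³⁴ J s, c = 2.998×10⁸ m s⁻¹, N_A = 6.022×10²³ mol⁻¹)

Photon energy at 322 nm: hc/λ = (6.626×10⁻³⁴)(2.998×10⁸)/(322×10⁻⁹) = 6.169×10⁻¹⁹ J.
Photons incident: 55.7 / 6.169×10⁻¹⁹ = 9.029×10¹⁹, i.e. 9.029×10¹⁹/6.022×10²³ = 1.499×10⁻⁴ mol.
Photons absorbed: 0.267 × 1.499×10⁻⁴ = 4.002×10⁻⁵ mol.
Product: Φ × n_abs = 0.631 × 4.002×10⁻⁵ = 2.525×10⁻⁵ mol.
As a count: 2.525×10⁻⁵ × 6.022×10²³ = 1.52×10¹⁹.

1.52×10¹⁹ initiating radicals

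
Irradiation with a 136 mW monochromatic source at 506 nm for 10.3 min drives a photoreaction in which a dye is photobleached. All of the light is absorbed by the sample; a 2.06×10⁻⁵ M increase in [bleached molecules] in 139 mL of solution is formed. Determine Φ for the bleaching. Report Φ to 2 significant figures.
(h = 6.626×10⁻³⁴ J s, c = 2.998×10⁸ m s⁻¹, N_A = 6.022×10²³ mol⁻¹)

Φ = 0.0081

Product: (2.06×10⁻⁵ M)(0.139 L) = 2.863×10⁻⁶ mol.
Photon energy at 506 nm: hc/λ = (6.626×10⁻³⁴)(2.998×10⁸)/(506×10⁻⁹) = 3.926×10⁻¹⁹ J.
Energy delivered: (136 mW)(618 s) = 84.05 J.
Photons incident: 84.05 / 3.926×10⁻¹⁹ = 2.141×10²⁰, i.e. 2.141×10²⁰/6.022×10²³ = 3.555×10⁻⁴ mol.
Φ = 2.863×10⁻⁶ mol / 3.555×10⁻⁴ mol photons = 0.0081.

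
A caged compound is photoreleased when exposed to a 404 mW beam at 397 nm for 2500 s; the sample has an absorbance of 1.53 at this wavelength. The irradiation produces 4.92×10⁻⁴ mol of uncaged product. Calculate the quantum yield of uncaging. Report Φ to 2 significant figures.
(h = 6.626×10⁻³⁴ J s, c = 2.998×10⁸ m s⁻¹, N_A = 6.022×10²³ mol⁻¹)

Photon energy at 397 nm: hc/λ = (6.626×10⁻³⁴)(2.998×10⁸)/(397×10⁻⁹) = 5.004×10⁻¹⁹ J.
Energy delivered: (404 mW)(2500 s) = 1010 J.
Photons incident: 1010 / 5.004×10⁻¹⁹ = 2.018×10²¹, i.e. 2.018×10²¹/6.022×10²³ = 0.003351 mol.
Fraction absorbed: 1 − 10^(−1.53) = 0.9705.
Photons absorbed: 0.9705 × 0.003351 = 0.003252 mol.
Φ = 4.92×10⁻⁴ mol / 0.003252 mol photons = 0.15.

Φ = 0.15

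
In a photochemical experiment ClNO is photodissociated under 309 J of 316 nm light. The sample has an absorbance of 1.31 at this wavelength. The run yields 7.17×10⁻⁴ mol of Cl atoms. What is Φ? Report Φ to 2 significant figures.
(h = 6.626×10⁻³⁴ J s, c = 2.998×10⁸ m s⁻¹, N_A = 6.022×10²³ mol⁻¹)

Φ = 0.92

Photon energy at 316 nm: hc/λ = (6.626×10⁻³⁴)(2.998×10⁸)/(316×10⁻⁹) = 6.286×10⁻¹⁹ J.
Photons incident: 309 / 6.286×10⁻¹⁹ = 4.916×10²⁰, i.e. 4.916×10²⁰/6.022×10²³ = 8.163×10⁻⁴ mol.
Fraction absorbed: 1 − 10^(−1.31) = 0.9510.
Photons absorbed: 0.9510 × 8.163×10⁻⁴ = 7.763×10⁻⁴ mol.
Φ = 7.17×10⁻⁴ mol / 7.763×10⁻⁴ mol photons = 0.92.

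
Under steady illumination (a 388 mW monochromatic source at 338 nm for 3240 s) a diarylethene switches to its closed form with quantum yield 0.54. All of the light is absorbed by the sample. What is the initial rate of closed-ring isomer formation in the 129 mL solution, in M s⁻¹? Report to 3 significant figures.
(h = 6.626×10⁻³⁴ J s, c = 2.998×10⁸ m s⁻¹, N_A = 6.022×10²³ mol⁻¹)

Photon energy at 338 nm: hc/λ = (6.626×10⁻³⁴)(2.998×10⁸)/(338×10⁻⁹) = 5.877×10⁻¹⁹ J.
Energy delivered: (388 mW)(3240 s) = 1257 J.
Photons incident: 1257 / 5.877×10⁻¹⁹ = 2.139×10²¹, i.e. 2.139×10²¹/6.022×10²³ = 0.003552 mol.
Product formed: 0.54 × 0.003552 = 0.001918 mol.
Rate: 0.001918 mol / (3240 s × 0.129 L) = 4.59×10⁻⁶ M s⁻¹.

4.59×10⁻⁶ M s⁻¹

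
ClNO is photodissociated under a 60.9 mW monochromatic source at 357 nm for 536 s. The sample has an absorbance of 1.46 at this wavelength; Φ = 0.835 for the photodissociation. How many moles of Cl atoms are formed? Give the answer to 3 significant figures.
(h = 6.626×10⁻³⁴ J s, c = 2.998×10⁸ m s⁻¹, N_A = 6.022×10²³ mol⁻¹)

7.85×10⁻⁵ mol

Photon energy at 357 nm: hc/λ = (6.626×10⁻³⁴)(2.998×10⁸)/(357×10⁻⁹) = 5.564×10⁻¹⁹ J.
Energy delivered: (60.9 mW)(536 s) = 32.64 J.
Photons incident: 32.64 / 5.564×10⁻¹⁹ = 5.866×10¹⁹, i.e. 5.866×10¹⁹/6.022×10²³ = 9.741×10⁻⁵ mol.
Fraction absorbed: 1 − 10^(−1.46) = 0.9653.
Photons absorbed: 0.9653 × 9.741×10⁻⁵ = 9.403×10⁻⁵ mol.
Product: Φ × n_abs = 0.835 × 9.403×10⁻⁵ = 7.852×10⁻⁵ mol.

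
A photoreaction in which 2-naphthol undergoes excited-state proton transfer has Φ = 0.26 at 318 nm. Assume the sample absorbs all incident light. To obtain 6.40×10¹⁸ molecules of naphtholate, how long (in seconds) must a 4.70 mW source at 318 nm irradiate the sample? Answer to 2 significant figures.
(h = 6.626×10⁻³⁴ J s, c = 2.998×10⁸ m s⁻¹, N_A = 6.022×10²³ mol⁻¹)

Product: 6.40×10¹⁸ / 6.022×10²³ = 1.063×10⁻⁵ mol.
Photons that must be absorbed: 1.063×10⁻⁵ / 0.26 = 4.088×10⁻⁵ mol.
Photon energy: hc/λ = 6.247×10⁻¹⁹ J; per mole, 3.762×10⁵ J mol⁻¹.
Energy required: 4.088×10⁻⁵ × 3.762×10⁵ = 15.38 J.
Time: 15.38 J / 0.0047 W = 3300 s.

t ≈ 3300 s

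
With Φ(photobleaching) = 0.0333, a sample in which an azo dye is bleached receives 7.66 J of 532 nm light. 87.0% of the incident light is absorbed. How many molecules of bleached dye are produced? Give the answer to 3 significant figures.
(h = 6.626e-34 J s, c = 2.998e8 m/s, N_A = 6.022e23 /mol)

5.94e17 molecules

Photon energy at 532 nm: hc/λ = (6.626e-34)(2.998e8)/(532e-9) = 3.734e-19 J.
Photons incident: 7.66 / 3.734e-19 = 2.051e19, i.e. 2.051e19/6.022e23 = 3.406e-5 mol.
Photons absorbed: 0.870 × 3.406e-5 = 2.963e-5 mol.
Product: Φ × n_abs = 0.0333 × 2.963e-5 = 9.867e-7 mol.
As a count: 9.867e-7 × 6.022e23 = 5.94e17.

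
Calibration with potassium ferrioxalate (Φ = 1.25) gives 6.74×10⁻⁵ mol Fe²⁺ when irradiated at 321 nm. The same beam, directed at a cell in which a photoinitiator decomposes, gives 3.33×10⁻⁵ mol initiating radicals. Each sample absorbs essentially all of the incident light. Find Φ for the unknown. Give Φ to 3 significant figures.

Photons absorbed by the actinometer: 6.74×10⁻⁵ / 1.25 = 5.392×10⁻⁵ mol.
Φ(unknown) = 3.33×10⁻⁵ / 5.392×10⁻⁵ = 0.618.

Φ = 0.618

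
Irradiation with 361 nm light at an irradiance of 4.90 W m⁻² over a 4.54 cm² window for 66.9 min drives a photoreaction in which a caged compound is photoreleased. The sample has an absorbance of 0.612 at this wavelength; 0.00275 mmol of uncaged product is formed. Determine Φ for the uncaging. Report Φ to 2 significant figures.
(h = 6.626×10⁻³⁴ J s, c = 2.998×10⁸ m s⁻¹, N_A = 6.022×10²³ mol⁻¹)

Product: 0.00275 mmol = 2.75×10⁻⁶ mol.
Photon energy at 361 nm: hc/λ = (6.626×10⁻³⁴)(2.998×10⁸)/(361×10⁻⁹) = 5.503×10⁻¹⁹ J.
Energy delivered: (4.90 W m⁻²)(4.54×10⁻⁴ m²)(4014 s) = 8.930 J.
Photons incident: 8.930 / 5.503×10⁻¹⁹ = 1.623×10¹⁹, i.e. 1.623×10¹⁹/6.022×10²³ = 2.695×10⁻⁵ mol.
Fraction absorbed: 1 − 10^(−0.612) = 0.7557.
Photons absorbed: 0.7557 × 2.695×10⁻⁵ = 2.037×10⁻⁵ mol.
Φ = 2.75×10⁻⁶ mol / 2.037×10⁻⁵ mol photons = 0.14.

Φ = 0.14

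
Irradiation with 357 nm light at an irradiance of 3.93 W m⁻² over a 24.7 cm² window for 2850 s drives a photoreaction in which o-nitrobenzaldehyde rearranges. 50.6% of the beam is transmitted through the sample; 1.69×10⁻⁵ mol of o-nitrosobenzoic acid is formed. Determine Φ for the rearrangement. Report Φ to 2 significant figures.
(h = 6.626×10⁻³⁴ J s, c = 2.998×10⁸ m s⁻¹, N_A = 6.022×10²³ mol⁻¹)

Photon energy at 357 nm: hc/λ = (6.626×10⁻³⁴)(2.998×10⁸)/(357×10⁻⁹) = 5.564×10⁻¹⁹ J.
Energy delivered: (3.93 W m⁻²)(24.7×10⁻⁴ m²)(2850 s) = 27.67 J.
Photons incident: 27.67 / 5.564×10⁻¹⁹ = 4.973×10¹⁹, i.e. 4.973×10¹⁹/6.022×10²³ = 8.258×10⁻⁵ mol.
Fraction absorbed: 1 − 50.6/100 = 0.4940.
Photons absorbed: 0.4940 × 8.258×10⁻⁵ = 4.079×10⁻⁵ mol.
Φ = 1.69×10⁻⁵ mol / 4.079×10⁻⁵ mol photons = 0.41.

Φ = 0.41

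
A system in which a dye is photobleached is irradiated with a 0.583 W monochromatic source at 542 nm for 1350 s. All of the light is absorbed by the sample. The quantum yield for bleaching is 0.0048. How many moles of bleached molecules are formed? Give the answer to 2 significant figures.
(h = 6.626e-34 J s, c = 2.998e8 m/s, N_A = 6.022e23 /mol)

1.7e-5 mol

Photon energy at 542 nm: hc/λ = (6.626e-34)(2.998e8)/(542e-9) = 3.665e-19 J.
Energy delivered: (0.583 W)(1350 s) = 787.1 J.
Photons incident: 787.1 / 3.665e-19 = 2.148e21, i.e. 2.148e21/6.022e23 = 0.003567 mol.
Product: Φ × n_abs = 0.0048 × 0.003567 = 1.712e-5 mol.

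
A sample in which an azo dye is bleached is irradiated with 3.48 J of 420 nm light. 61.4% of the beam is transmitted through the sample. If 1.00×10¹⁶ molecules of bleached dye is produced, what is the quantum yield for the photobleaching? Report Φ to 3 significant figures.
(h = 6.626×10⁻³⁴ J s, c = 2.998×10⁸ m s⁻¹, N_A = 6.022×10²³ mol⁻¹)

Product: 1.00×10¹⁶ / 6.022×10²³ = 1.661×10⁻⁸ mol.
Photon energy at 420 nm: hc/λ = (6.626×10⁻³⁴)(2.998×10⁸)/(420×10⁻⁹) = 4.730×10⁻¹⁹ J.
Photons incident: 3.48 / 4.730×10⁻¹⁹ = 7.357×10¹⁸, i.e. 7.357×10¹⁸/6.022×10²³ = 1.222×10⁻⁵ mol.
Fraction absorbed: 1 − 61.4/100 = 0.3860.
Photons absorbed: 0.3860 × 1.222×10⁻⁵ = 4.717×10⁻⁶ mol.
Φ = 1.661×10⁻⁸ mol / 4.717×10⁻⁶ mol photons = 0.00352.

Φ = 0.00352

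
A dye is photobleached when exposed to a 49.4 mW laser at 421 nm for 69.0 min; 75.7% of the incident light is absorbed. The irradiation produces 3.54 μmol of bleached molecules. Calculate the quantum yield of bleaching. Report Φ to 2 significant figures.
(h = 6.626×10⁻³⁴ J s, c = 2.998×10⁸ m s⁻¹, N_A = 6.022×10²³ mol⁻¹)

Product: 3.54 μmol = 3.54×10⁻⁶ mol.
Photon energy at 421 nm: hc/λ = (6.626×10⁻³⁴)(2.998×10⁸)/(421×10⁻⁹) = 4.718×10⁻¹⁹ J.
Energy delivered: (49.4 mW)(4140 s) = 204.5 J.
Photons incident: 204.5 / 4.718×10⁻¹⁹ = 4.334×10²⁰, i.e. 4.334×10²⁰/6.022×10²³ = 7.197×10⁻⁴ mol.
Photons absorbed: 0.757 × 7.197×10⁻⁴ = 5.448×10⁻⁴ mol.
Φ = 3.54×10⁻⁶ mol / 5.448×10⁻⁴ mol photons = 0.0065.

Φ = 0.0065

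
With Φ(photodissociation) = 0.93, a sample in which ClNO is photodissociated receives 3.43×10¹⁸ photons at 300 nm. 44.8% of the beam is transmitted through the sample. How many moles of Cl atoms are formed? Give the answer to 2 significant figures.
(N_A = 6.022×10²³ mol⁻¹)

2.9×10⁻⁶ mol

Moles of photons: 3.43×10¹⁸ / 6.022×10²³ = 5.696×10⁻⁶ mol.
Fraction absorbed: 1 − 44.8/100 = 0.5520.
Photons absorbed: 0.5520 × 5.696×10⁻⁶ = 3.144×10⁻⁶ mol.
Product: Φ × n_abs = 0.93 × 3.144×10⁻⁶ = 2.924×10⁻⁶ mol.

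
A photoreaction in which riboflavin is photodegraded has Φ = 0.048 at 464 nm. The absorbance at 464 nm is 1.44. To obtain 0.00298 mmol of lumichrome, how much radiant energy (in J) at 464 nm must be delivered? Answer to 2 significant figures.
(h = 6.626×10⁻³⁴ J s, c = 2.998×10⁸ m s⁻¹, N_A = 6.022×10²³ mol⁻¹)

Product: 0.00298 mmol = 2.98×10⁻⁶ mol.
Photons that must be absorbed: 2.98×10⁻⁶ / 0.048 = 6.208×10⁻⁵ mol.
Fraction absorbed: 1 − 10^(−1.44) = 0.9637.
Incident photons needed: 6.208×10⁻⁵ / 0.9637 = 6.442×10⁻⁵ mol.
Photon energy: hc/λ = 4.281×10⁻¹⁹ J; per mole, 2.578×10⁵ J mol⁻¹.
Energy required: 6.442×10⁻⁵ × 2.578×10⁵ = 17 J.

17 J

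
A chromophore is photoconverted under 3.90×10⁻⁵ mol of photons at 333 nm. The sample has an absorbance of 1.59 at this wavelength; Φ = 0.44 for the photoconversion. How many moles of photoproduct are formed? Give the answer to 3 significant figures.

1.67×10⁻⁵ mol

Fraction absorbed: 1 − 10^(−1.59) = 0.9743.
Photons absorbed: 0.9743 × 3.90×10⁻⁵ = 3.800×10⁻⁵ mol.
Product: Φ × n_abs = 0.44 × 3.800×10⁻⁵ = 1.672×10⁻⁵ mol.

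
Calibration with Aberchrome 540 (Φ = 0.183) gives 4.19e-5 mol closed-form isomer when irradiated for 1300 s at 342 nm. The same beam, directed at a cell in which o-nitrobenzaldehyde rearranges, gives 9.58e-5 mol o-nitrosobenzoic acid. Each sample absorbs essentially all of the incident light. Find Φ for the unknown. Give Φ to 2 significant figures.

Photons absorbed by the actinometer: 4.19e-5 / 0.183 = 2.290e-4 mol.
Φ(unknown) = 9.58e-5 / 2.290e-4 = 0.42.

Φ = 0.42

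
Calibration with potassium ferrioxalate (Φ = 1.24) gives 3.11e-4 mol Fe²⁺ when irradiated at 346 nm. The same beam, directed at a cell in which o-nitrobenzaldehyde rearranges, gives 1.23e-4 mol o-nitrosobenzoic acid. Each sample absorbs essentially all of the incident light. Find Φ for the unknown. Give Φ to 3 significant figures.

Φ = 0.490

Photons absorbed by the actinometer: 3.11e-4 / 1.24 = 2.508e-4 mol.
Φ(unknown) = 1.23e-4 / 2.508e-4 = 0.490.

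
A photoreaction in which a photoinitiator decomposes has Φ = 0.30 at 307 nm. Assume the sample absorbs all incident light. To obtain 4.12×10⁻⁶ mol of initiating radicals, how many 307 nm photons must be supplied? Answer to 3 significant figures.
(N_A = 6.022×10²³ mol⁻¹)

Photons that must be absorbed: 4.12×10⁻⁶ / 0.30 = 1.373×10⁻⁵ mol.
Photon count: 1.373×10⁻⁵ × 6.022×10²³ = 8.27×10¹⁸.

8.27×10¹⁸ photons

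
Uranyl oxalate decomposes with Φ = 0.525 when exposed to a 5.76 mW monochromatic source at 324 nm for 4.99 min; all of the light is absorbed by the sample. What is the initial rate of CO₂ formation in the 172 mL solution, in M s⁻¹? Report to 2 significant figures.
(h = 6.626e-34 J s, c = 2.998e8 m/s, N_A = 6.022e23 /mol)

Photon energy at 324 nm: hc/λ = (6.626e-34)(2.998e8)/(324e-9) = 6.131e-19 J.
Energy delivered: (5.76 mW)(299.4 s) = 1.725 J.
Photons incident: 1.725 / 6.131e-19 = 2.814e18, i.e. 2.814e18/6.022e23 = 4.673e-6 mol.
Product formed: 0.525 × 4.673e-6 = 2.453e-6 mol.
Rate: 2.453e-6 mol / (299.4 s × 0.172 L) = 4.8e-8 M s⁻¹.

4.8e-8 M s⁻¹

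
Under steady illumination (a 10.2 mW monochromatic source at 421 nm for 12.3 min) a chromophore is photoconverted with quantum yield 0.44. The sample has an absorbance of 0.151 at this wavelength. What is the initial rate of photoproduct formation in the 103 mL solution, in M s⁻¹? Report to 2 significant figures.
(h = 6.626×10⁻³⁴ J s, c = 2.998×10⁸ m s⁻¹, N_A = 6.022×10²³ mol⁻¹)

Photon energy at 421 nm: hc/λ = (6.626×10⁻³⁴)(2.998×10⁸)/(421×10⁻⁹) = 4.718×10⁻¹⁹ J.
Energy delivered: (10.2 mW)(738 s) = 7.528 J.
Photons incident: 7.528 / 4.718×10⁻¹⁹ = 1.596×10¹⁹, i.e. 1.596×10¹⁹/6.022×10²³ = 2.650×10⁻⁵ mol.
Fraction absorbed: 1 − 10^(−0.151) = 0.2937.
Photons absorbed: 0.2937 × 2.650×10⁻⁵ = 7.783×10⁻⁶ mol.
Product formed: 0.44 × 7.783×10⁻⁶ = 3.425×10⁻⁶ mol.
Rate: 3.425×10⁻⁶ mol / (738 s × 0.103 L) = 4.5×10⁻⁸ M s⁻¹.

4.5×10⁻⁸ M s⁻¹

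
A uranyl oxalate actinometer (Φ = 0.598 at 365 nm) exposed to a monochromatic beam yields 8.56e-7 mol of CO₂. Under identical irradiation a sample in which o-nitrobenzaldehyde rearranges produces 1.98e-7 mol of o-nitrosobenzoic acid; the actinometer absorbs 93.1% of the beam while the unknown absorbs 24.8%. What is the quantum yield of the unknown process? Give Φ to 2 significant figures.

Photons absorbed by the actinometer: 8.56e-7 / 0.598 = 1.431e-6 mol.
Incident flux: 1.431e-6 / 0.931 = 1.537e-6 einstein.
Absorbed by unknown: 0.248 × 1.537e-6 = 3.812e-7 mol.
Φ(unknown) = 1.98e-7 / 3.812e-7 = 0.52.

Φ = 0.52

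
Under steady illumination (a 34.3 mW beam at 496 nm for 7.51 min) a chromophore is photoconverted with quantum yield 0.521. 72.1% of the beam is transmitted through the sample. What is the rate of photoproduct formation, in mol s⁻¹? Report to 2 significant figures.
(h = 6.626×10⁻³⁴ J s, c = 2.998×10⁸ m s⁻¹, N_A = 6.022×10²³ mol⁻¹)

2.1×10⁻⁸ mol s⁻¹

Photon energy at 496 nm: hc/λ = (6.626×10⁻³⁴)(2.998×10⁸)/(496×10⁻⁹) = 4.005×10⁻¹⁹ J.
Energy delivered: (34.3 mW)(450.6 s) = 15.46 J.
Photons incident: 15.46 / 4.005×10⁻¹⁹ = 3.860×10¹⁹, i.e. 3.860×10¹⁹/6.022×10²³ = 6.410×10⁻⁵ mol.
Fraction absorbed: 1 − 72.1/100 = 0.2790.
Photons absorbed: 0.2790 × 6.410×10⁻⁵ = 1.788×10⁻⁵ mol.
Product formed: 0.521 × 1.788×10⁻⁵ = 9.315×10⁻⁶ mol.
Rate: 9.315×10⁻⁶ / 450.6 s = 2.1×10⁻⁸ mol s⁻¹.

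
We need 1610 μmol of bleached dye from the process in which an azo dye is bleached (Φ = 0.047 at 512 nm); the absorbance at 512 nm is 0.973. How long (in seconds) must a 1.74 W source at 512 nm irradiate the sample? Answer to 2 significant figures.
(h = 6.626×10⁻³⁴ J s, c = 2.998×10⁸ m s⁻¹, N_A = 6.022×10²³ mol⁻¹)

t ≈ 5100 s

Product: 1610 μmol = 0.00161 mol.
Photons that must be absorbed: 0.00161 / 0.047 = 0.03426 mol.
Fraction absorbed: 1 − 10^(−0.973) = 0.8936.
Incident photons needed: 0.03426 / 0.8936 = 0.03834 mol.
Photon energy: hc/λ = 3.880×10⁻¹⁹ J; per mole, 2.337×10⁵ J mol⁻¹.
Energy required: 0.03834 × 2.337×10⁵ = 8960 J.
Time: 8960 J / 1.74 W = 5100 s.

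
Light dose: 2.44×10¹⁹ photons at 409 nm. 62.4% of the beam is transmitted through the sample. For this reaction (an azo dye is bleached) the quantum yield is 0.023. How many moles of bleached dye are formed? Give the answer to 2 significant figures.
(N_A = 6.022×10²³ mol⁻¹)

3.5×10⁻⁷ mol

Moles of photons: 2.44×10¹⁹ / 6.022×10²³ = 4.052×10⁻⁵ mol.
Fraction absorbed: 1 − 62.4/100 = 0.3760.
Photons absorbed: 0.3760 × 4.052×10⁻⁵ = 1.524×10⁻⁵ mol.
Product: Φ × n_abs = 0.023 × 1.524×10⁻⁵ = 3.505×10⁻⁷ mol.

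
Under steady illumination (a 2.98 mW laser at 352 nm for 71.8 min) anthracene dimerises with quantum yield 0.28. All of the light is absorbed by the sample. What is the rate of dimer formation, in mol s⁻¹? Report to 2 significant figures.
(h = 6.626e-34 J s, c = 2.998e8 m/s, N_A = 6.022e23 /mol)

2.5e-9 mol s⁻¹

Photon energy at 352 nm: hc/λ = (6.626e-34)(2.998e8)/(352e-9) = 5.643e-19 J.
Energy delivered: (2.98 mW)(4308 s) = 12.84 J.
Photons incident: 12.84 / 5.643e-19 = 2.275e19, i.e. 2.275e19/6.022e23 = 3.778e-5 mol.
Product formed: 0.28 × 3.778e-5 = 1.058e-5 mol.
Rate: 1.058e-5 / 4308 s = 2.5e-9 mol s⁻¹.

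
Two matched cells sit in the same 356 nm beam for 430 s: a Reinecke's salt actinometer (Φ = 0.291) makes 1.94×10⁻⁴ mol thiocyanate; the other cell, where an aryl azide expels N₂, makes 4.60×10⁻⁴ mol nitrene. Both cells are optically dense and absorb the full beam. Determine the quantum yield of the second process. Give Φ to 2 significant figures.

Photons absorbed by the actinometer: 1.94×10⁻⁴ / 0.291 = 6.667×10⁻⁴ mol.
Φ(unknown) = 4.60×10⁻⁴ / 6.667×10⁻⁴ = 0.69.

Φ = 0.69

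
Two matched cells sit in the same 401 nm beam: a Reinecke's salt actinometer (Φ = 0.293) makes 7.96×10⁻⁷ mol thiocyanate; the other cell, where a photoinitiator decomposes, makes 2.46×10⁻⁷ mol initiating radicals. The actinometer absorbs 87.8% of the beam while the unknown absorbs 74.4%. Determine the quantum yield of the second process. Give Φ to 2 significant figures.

Photons absorbed by the actinometer: 7.96×10⁻⁷ / 0.293 = 2.717×10⁻⁶ mol.
Incident flux: 2.717×10⁻⁶ / 0.878 = 3.095×10⁻⁶ einstein.
Absorbed by unknown: 0.744 × 3.095×10⁻⁶ = 2.303×10⁻⁶ mol.
Φ(unknown) = 2.46×10⁻⁷ / 2.303×10⁻⁶ = 0.11.

Φ = 0.11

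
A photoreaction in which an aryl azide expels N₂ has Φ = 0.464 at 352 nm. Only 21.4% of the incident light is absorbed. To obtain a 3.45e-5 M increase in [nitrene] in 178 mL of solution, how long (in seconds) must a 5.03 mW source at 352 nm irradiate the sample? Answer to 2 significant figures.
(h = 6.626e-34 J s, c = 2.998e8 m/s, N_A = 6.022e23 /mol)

Product: (3.45e-5 M)(0.178 L) = 6.141e-6 mol.
Photons that must be absorbed: 6.141e-6 / 0.464 = 1.323e-5 mol.
Incident photons needed: 1.323e-5 / 0.214 = 6.182e-5 mol.
Photon energy: hc/λ = 5.643e-19 J; per mole, 3.398e5 J mol⁻¹.
Energy required: 6.182e-5 × 3.398e5 = 21.01 J.
Time: 21.01 J / 0.00503 W = 4200 s.

t ≈ 4200 s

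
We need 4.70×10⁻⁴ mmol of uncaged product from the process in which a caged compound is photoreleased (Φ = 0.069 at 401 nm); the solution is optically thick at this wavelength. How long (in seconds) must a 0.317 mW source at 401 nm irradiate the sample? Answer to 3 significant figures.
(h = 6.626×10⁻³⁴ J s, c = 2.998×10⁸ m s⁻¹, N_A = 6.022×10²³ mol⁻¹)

Product: 4.70×10⁻⁴ mmol = 4.70×10⁻⁷ mol.
Photons that must be absorbed: 4.70×10⁻⁷ / 0.069 = 6.812×10⁻⁶ mol.
Photon energy: hc/λ = 4.954×10⁻¹⁹ J; per mole, 2.983×10⁵ J mol⁻¹.
Energy required: 6.812×10⁻⁶ × 2.983×10⁵ = 2.032 J.
Time: 2.032 J / 0.000317 W = 6410 s.

t ≈ 6410 s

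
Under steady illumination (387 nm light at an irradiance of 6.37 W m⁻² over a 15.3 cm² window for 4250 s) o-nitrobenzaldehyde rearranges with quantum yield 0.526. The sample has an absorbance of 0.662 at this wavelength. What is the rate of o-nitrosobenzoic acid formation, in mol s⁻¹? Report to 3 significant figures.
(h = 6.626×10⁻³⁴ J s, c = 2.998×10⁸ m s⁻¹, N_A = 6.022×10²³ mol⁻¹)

Photon energy at 387 nm: hc/λ = (6.626×10⁻³⁴)(2.998×10⁸)/(387×10⁻⁹) = 5.133×10⁻¹⁹ J.
Energy delivered: (6.37 W m⁻²)(15.3×10⁻⁴ m²)(4250 s) = 41.42 J.
Photons incident: 41.42 / 5.133×10⁻¹⁹ = 8.069×10¹⁹, i.e. 8.069×10¹⁹/6.022×10²³ = 1.340×10⁻⁴ mol.
Fraction absorbed: 1 − 10^(−0.662) = 0.7822.
Photons absorbed: 0.7822 × 1.340×10⁻⁴ = 1.048×10⁻⁴ mol.
Product formed: 0.526 × 1.048×10⁻⁴ = 5.512×10⁻⁵ mol.
Rate: 5.512×10⁻⁵ / 4250 s = 1.30×10⁻⁸ mol s⁻¹.

1.30×10⁻⁸ mol s⁻¹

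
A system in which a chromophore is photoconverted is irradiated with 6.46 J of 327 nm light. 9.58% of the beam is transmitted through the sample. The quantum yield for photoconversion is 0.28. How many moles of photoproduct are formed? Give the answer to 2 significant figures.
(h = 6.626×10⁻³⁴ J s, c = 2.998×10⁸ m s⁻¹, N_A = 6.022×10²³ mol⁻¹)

Photon energy at 327 nm: hc/λ = (6.626×10⁻³⁴)(2.998×10⁸)/(327×10⁻⁹) = 6.075×10⁻¹⁹ J.
Photons incident: 6.46 / 6.075×10⁻¹⁹ = 1.063×10¹⁹, i.e. 1.063×10¹⁹/6.022×10²³ = 1.765×10⁻⁵ mol.
Fraction absorbed: 1 − 9.58/100 = 0.9042.
Photons absorbed: 0.9042 × 1.765×10⁻⁵ = 1.596×10⁻⁵ mol.
Product: Φ × n_abs = 0.28 × 1.596×10⁻⁵ = 4.469×10⁻⁶ mol.

4.5×10⁻⁶ mol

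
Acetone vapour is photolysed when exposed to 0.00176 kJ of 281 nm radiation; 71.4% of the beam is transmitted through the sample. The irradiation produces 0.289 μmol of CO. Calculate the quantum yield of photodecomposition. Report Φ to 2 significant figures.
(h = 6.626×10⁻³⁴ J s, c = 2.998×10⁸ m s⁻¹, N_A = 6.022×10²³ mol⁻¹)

Product: 0.289 μmol = 2.89×10⁻⁷ mol.
Photon energy at 281 nm: hc/λ = (6.626×10⁻³⁴)(2.998×10⁸)/(281×10⁻⁹) = 7.069×10⁻¹⁹ J.
Incident energy: 0.00176 kJ = 1.76 J.
Photons incident: 1.76 / 7.069×10⁻¹⁹ = 2.490×10¹⁸, i.e. 2.490×10¹⁸/6.022×10²³ = 4.135×10⁻⁶ mol.
Fraction absorbed: 1 − 71.4/100 = 0.2860.
Photons absorbed: 0.2860 × 4.135×10⁻⁶ = 1.183×10⁻⁶ mol.
Φ = 2.89×10⁻⁷ mol / 1.183×10⁻⁶ mol photons = 0.24.

Φ = 0.24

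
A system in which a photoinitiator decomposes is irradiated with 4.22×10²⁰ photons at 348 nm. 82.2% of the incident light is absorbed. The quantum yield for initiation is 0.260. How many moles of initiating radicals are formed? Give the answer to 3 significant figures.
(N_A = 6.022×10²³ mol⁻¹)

1.50×10⁻⁴ mol

Moles of photons: 4.22×10²⁰ / 6.022×10²³ = 7.008×10⁻⁴ mol.
Photons absorbed: 0.822 × 7.008×10⁻⁴ = 5.761×10⁻⁴ mol.
Product: Φ × n_abs = 0.260 × 5.761×10⁻⁴ = 1.498×10⁻⁴ mol.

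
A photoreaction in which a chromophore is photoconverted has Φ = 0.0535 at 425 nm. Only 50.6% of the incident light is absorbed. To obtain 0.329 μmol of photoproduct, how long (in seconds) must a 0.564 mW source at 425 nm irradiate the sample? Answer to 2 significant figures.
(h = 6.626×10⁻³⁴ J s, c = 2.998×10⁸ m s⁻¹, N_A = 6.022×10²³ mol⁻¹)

t ≈ 6100 s

Product: 0.329 μmol = 3.29×10⁻⁷ mol.
Photons that must be absorbed: 3.29×10⁻⁷ / 0.0535 = 6.150×10⁻⁶ mol.
Incident photons needed: 6.150×10⁻⁶ / 0.506 = 1.215×10⁻⁵ mol.
Photon energy: hc/λ = 4.674×10⁻¹⁹ J; per mole, 2.815×10⁵ J mol⁻¹.
Energy required: 1.215×10⁻⁵ × 2.815×10⁵ = 3.420 J.
Time: 3.420 J / 0.000564 W = 6100 s.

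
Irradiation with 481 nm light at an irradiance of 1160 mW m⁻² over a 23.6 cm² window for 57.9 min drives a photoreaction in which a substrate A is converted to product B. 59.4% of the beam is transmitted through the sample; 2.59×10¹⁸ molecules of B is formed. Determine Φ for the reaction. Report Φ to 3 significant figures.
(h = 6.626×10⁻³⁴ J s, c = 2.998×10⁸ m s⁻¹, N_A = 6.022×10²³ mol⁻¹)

Product: 2.59×10¹⁸ / 6.022×10²³ = 4.301×10⁻⁶ mol.
Photon energy at 481 nm: hc/λ = (6.626×10⁻³⁴)(2.998×10⁸)/(481×10⁻⁹) = 4.130×10⁻¹⁹ J.
Energy delivered: (1160 mW m⁻²)(23.6×10⁻⁴ m²)(3474 s) = 9.510 J.
Photons incident: 9.510 / 4.130×10⁻¹⁹ = 2.303×10¹⁹, i.e. 2.303×10¹⁹/6.022×10²³ = 3.824×10⁻⁵ mol.
Fraction absorbed: 1 − 59.4/100 = 0.4060.
Photons absorbed: 0.4060 × 3.824×10⁻⁵ = 1.553×10⁻⁵ mol.
Φ = 4.301×10⁻⁶ mol / 1.553×10⁻⁵ mol photons = 0.277.

Φ = 0.277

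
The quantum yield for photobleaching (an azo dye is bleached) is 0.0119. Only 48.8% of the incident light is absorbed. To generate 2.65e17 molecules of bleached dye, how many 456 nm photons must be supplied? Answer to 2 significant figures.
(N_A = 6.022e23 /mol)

4.6e19 photons

Product: 2.65e17 / 6.022e23 = 4.401e-7 mol.
Photons that must be absorbed: 4.401e-7 / 0.0119 = 3.698e-5 mol.
Incident photons needed: 3.698e-5 / 0.488 = 7.578e-5 mol.
Photon count: 7.578e-5 × 6.022e23 = 4.6e19.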